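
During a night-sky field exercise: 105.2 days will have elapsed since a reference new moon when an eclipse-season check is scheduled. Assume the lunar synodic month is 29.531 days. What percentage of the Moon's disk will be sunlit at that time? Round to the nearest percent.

96%

105.2 d spans 3 complete synodic months (3 × 29.531 = 88.59 d) plus 16.61 d.
Elongation θ = 360° × 16.61/29.531 ≈ 202.4°.
With cos θ = (-0.924), the lit fraction is (1 − (-0.924))/2 ≈ 0.962, so 96%.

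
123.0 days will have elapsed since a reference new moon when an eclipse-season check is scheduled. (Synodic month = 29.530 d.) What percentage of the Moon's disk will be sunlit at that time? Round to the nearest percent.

Reduce mod P: 123.0 − 4×29.530 = 4.88 d into the current lunation.
Elongation θ = 360° × 4.88/29.530 ≈ 59.5°.
cos 59.5° = 0.508, so f = (1 − 0.508)/2 = 0.246, so 25%.

25%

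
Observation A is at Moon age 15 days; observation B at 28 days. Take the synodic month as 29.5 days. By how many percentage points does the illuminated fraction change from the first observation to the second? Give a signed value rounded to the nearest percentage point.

θ₁ = 360° × 15/29.5 = 183.1°, f₁ = (1 − cos θ₁)/2 = 0.999.
θ₂ = 360° × 28/29.5 = 341.7°, f₂ = (1 − cos θ₂)/2 = 0.025.
Change = f₂ − f₁ = -0.974 → -97 percentage points.

-97 percentage points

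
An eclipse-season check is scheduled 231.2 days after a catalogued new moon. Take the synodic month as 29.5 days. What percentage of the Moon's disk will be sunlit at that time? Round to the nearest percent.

231.2 d spans 7 complete synodic months (7 × 29.5 = 206.50 d) plus 24.70 d.
Phase angle: θ = 360°·(24.70 d)/(29.5 d) = 301.4°.
Illuminated fraction = (1 − cos 301.4°)/2 = (1 − 0.521)/2 ≈ 0.239, so 24%.

24%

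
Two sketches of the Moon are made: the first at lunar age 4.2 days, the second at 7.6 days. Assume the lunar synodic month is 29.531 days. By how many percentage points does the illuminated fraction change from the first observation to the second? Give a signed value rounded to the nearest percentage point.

+34 percentage points

θ₁ = 360° × 4.2/29.531 = 51.2°, f₁ = (1 − cos θ₁)/2 = 0.187.
θ₂ = 360° × 7.6/29.531 = 92.6°, f₂ = (1 − cos θ₂)/2 = 0.523.
Change = f₂ − f₁ = +0.336 → +34 percentage points.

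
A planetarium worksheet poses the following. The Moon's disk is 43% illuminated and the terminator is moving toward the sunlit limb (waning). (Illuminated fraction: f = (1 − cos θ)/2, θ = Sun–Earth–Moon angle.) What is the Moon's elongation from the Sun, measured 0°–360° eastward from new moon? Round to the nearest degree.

From f = (1 − cos θ)/2: cos θ = 1 − 2×0.43 = 0.140; arccos → 82.0°.
Since the Moon is past full (waning), take the reflex angle: θ = 360° − 82.0° = 278.0°.

278°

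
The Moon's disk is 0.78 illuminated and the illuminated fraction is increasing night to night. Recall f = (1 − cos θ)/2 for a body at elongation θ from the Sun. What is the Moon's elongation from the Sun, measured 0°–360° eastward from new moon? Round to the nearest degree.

cos θ = 1 − 2f = -0.560, giving a principal value of 124.1°.
Waxing ⇒ before full, so θ = 124.1°.

124°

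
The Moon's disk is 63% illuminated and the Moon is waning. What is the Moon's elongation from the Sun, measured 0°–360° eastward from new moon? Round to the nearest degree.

255°

cos θ = 1 − 2f = -0.260, giving a principal value of 105.1°.
Since the Moon is past full (waning), take the reflex angle: θ = 360° − 105.1° = 254.9°.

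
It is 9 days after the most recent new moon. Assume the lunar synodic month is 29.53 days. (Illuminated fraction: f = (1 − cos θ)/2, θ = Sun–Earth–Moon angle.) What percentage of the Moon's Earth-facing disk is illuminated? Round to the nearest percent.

67%

Phase angle: θ = 360°·(9 d)/(29.53 d) = 109.7°.
With cos θ = (-0.337), the lit fraction is (1 − (-0.337))/2 ≈ 0.669, so 67%.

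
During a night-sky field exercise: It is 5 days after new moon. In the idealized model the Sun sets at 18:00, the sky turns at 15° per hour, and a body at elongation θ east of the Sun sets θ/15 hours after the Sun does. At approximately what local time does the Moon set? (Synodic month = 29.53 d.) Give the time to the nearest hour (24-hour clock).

Elongation θ = 360° × 5/29.53 ≈ 61.0°.
Delay after the Sun = 61.0° / (15°/h) ≈ 4.06 h.
18:00 + 4.06 h ≈ 22:04 → 22:00 to the nearest hour.

22:00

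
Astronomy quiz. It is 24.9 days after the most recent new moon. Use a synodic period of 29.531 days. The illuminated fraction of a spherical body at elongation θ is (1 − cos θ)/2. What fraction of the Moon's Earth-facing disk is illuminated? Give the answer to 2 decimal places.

The Moon has covered 24.9/29.531 of its cycle, so θ ≈ 360° × 24.9/29.531 = 303.5°.
Illuminated fraction = (1 − cos 303.5°)/2 = (1 − 0.553)/2 ≈ 0.224.

0.22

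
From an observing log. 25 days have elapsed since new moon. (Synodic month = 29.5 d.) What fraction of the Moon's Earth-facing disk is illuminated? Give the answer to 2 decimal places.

0.21

The Moon has covered 25/29.5 of its cycle, so θ ≈ 360° × 25/29.5 = 305.1°.
With cos θ = 0.575, the lit fraction is (1 − 0.575)/2 ≈ 0.213.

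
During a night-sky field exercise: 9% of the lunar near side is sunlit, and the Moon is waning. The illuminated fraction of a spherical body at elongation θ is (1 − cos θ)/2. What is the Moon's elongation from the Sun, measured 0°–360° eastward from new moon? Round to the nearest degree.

325°

cos θ = 1 − 2f = 0.820, giving a principal value of 34.9°.
Waning ⇒ past full, so θ = 360° − 34.9° = 325.1°.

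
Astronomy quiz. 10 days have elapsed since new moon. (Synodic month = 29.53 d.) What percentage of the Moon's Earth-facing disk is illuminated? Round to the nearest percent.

76%

Elongation θ = 360° × 10/29.53 ≈ 121.9°.
cos 121.9° = (-0.529), so f = (1 − (-0.529))/2 = 0.764, so 76%.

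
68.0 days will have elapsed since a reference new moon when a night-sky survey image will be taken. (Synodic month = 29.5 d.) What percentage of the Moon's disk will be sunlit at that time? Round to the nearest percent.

68.0 d spans 2 complete synodic months (2 × 29.5 = 59.00 d) plus 9.00 d.
The Moon has covered 9.00/29.5 of its cycle, so θ ≈ 360° × 9.00/29.5 = 109.8°.
Illuminated fraction = (1 − cos 109.8°)/2 = (1 − (-0.339))/2 ≈ 0.670, so 67%.

67%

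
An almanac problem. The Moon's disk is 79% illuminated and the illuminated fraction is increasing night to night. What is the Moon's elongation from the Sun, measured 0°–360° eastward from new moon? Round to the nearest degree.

125°

cos θ = 1 − 2f = -0.580, giving a principal value of 125.5°.
Before full moon the principal value applies: θ = 125.5°.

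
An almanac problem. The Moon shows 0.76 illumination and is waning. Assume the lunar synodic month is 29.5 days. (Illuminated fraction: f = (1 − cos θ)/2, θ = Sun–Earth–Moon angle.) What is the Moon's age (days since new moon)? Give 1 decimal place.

cos θ = 1 − 2f = -0.520, giving a principal value of 121.3°.
Since the Moon is past full (waning), take the reflex angle: θ = 360° − 121.3° = 238.7°.
That fraction of the synodic month is 238.7/360 × 29.5 d ≈ 19.56 d.

19.6 days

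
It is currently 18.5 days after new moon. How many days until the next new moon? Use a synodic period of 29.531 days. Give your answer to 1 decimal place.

11.0 days

The next new moon completes the synodic month: 29.531 − 18.5 = 11.031 days.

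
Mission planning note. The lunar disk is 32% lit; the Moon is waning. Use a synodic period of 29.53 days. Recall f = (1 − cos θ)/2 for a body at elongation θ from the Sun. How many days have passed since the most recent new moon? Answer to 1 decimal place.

23.9 days

cos θ = 1 − 2f = 0.360, giving a principal value of 68.9°.
Waning ⇒ past full, so θ = 360° − 68.9° = 291.1°.
Age = 29.53 × 291.1°/360° ≈ 23.88 days.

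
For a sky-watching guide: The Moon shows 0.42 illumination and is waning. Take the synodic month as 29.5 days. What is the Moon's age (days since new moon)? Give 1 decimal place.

22.9 days

Invert f = (1 − cos θ)/2 to get cos θ = 1 − 2(0.42) = 0.160, hence θ₀ = arccos 0.160 = 80.8°.
Waning ⇒ past full, so θ = 360° − 80.8° = 279.2°.
Age = 29.5 × 279.2°/360° ≈ 22.88 days.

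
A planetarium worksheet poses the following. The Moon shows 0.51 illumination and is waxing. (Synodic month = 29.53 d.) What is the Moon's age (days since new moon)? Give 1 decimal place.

cos θ = 1 − 2f = -0.020, giving a principal value of 91.1°.
Before full moon the principal value applies: θ = 91.1°.
That fraction of the synodic month is 91.1/360 × 29.53 d ≈ 7.48 d.

7.5 days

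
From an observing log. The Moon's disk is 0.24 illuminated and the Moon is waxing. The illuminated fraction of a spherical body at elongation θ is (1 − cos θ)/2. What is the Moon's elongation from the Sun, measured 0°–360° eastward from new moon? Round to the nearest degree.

From f = (1 − cos θ)/2: cos θ = 1 − 2×0.24 = 0.520; arccos → 58.7°.
Before full moon the principal value applies: θ = 58.7°.

59°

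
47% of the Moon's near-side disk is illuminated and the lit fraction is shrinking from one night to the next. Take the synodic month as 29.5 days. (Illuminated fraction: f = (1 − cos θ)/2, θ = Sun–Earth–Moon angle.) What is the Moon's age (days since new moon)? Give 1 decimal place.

From f = (1 − cos θ)/2: cos θ = 1 − 2×0.47 = 0.060; arccos → 86.6°.
Since the Moon is past full (waning), take the reflex angle: θ = 360° − 86.6° = 273.4°.
At 360°/29.5 d per day, 273.4° corresponds to 22.41 days.

22.4 days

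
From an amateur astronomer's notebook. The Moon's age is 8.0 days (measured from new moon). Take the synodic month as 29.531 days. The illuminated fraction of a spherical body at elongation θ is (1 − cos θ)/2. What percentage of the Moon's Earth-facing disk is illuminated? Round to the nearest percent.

The Moon has covered 8.0/29.531 of its cycle, so θ ≈ 360° × 8.0/29.531 = 97.5°.
cos 97.5° = (-0.131), so f = (1 − (-0.131))/2 = 0.565, so 57%.

57%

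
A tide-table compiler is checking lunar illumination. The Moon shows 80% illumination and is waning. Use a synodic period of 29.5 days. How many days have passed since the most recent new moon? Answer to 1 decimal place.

cos θ = 1 − 2f = -0.600, giving a principal value of 126.9°.
A waning Moon lies in 180°–360°, so θ = 360° − 126.9° = 233.1°.
That fraction of the synodic month is 233.1/360 × 29.5 d ≈ 19.10 d.

19.1 days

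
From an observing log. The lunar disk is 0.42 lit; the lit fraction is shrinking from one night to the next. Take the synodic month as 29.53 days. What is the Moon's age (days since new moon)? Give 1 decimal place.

From f = (1 − cos θ)/2: cos θ = 1 − 2×0.42 = 0.160; arccos → 80.8°.
Waning ⇒ past full, so θ = 360° − 80.8° = 279.2°.
Age = 29.53 × 279.2°/360° ≈ 22.90 days.

22.9 days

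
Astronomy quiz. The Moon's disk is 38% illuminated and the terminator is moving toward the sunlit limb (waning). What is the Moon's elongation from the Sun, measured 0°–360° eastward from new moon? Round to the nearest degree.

284°

Invert f = (1 − cos θ)/2 to get cos θ = 1 − 2(0.38) = 0.240, hence θ₀ = arccos 0.240 = 76.1°.
A waning Moon lies in 180°–360°, so θ = 360° − 76.1° = 283.9°.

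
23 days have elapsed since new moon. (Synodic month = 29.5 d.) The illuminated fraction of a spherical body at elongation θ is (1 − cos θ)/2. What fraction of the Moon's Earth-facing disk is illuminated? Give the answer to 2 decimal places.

Phase angle: θ = 360°·(23 d)/(29.5 d) = 280.7°.
Illuminated fraction = (1 − cos 280.7°)/2 = (1 − 0.185)/2 ≈ 0.407.

0.41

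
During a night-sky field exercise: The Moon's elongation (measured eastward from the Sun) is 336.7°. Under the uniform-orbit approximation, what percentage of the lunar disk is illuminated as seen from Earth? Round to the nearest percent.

4%

f = (1 − cos 336.7°)/2 = (1 − 0.918)/2 ≈ 0.041, i.e. 4%.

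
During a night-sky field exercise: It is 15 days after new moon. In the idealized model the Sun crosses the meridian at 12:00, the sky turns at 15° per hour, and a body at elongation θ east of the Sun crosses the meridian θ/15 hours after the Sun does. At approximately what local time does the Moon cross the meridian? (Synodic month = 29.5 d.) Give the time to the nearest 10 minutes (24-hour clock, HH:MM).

Phase angle: θ = 360°·(15 d)/(29.5 d) = 183.1°.
The Moon trails the Sun by θ/15 = 183.1/15 ≈ 12.20 hours.
12:00 + 12.203 h ≈ 00:12 → 00:10 to the nearest ten minutes.

00:10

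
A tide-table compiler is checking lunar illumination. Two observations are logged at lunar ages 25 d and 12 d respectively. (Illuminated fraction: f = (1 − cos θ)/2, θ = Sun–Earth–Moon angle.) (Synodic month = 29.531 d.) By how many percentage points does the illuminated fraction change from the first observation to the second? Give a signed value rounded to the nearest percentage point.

First observation: θ = 360°·25/29.531 = 304.8°, so f = 0.215.
Second observation: θ = 146.3°, f = 0.916.
Δf = 0.916 − 0.215 = +0.701, i.e. +70 pp.

+70 percentage points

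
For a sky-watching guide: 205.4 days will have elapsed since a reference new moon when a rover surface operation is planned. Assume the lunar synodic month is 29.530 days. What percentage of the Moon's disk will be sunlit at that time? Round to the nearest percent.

205.4/29.530 = 6.956 lunations, so 6 complete cycles and 28.22 d into the next.
Elongation θ = 360° × 28.22/29.530 ≈ 344.0°.
cos 344.0° = 0.961, so f = (1 − 0.961)/2 = 0.019, so 2%.

2%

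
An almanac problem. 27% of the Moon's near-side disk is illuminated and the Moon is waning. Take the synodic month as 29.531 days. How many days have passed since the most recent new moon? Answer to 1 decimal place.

24.4 days

From f = (1 − cos θ)/2: cos θ = 1 − 2×0.27 = 0.460; arccos → 62.6°.
A waning Moon lies in 180°–360°, so θ = 360° − 62.6° = 297.4°.
That fraction of the synodic month is 297.4/360 × 29.531 d ≈ 24.39 d.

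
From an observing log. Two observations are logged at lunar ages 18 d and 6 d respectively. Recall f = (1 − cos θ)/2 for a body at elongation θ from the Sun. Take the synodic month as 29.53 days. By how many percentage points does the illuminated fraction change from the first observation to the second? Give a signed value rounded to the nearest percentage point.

-53 percentage points

First observation: θ = 360°·18/29.53 = 219.4°, so f = 0.886.
Second observation: θ = 73.1°, f = 0.355.
Δf = 0.355 − 0.886 = -0.531, i.e. -53 pp.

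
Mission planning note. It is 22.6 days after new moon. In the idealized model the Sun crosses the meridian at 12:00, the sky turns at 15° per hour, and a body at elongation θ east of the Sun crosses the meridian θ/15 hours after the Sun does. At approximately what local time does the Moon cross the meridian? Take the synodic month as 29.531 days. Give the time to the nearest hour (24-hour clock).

06:00

Elongation θ = 360° × 22.6/29.531 ≈ 275.5°.
Delay after the Sun = 275.5° / (15°/h) ≈ 18.37 h.
12:00 + 18.37 h ≈ 06:22 → 06:00 to the nearest hour.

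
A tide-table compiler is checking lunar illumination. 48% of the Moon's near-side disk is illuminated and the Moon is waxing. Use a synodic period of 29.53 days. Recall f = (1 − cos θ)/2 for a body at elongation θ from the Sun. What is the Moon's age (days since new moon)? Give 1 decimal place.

7.2 days

cos θ = 1 − 2f = 0.040, giving a principal value of 87.7°.
Waxing ⇒ before full, so θ = 87.7°.
At 360°/29.53 d per day, 87.7° corresponds to 7.19 days.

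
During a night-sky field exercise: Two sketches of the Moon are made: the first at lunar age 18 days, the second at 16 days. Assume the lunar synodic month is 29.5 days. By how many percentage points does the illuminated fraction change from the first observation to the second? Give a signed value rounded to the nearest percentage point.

First observation: θ = 360°·18/29.5 = 219.7°, so f = 0.885.
Second observation: θ = 195.3°, f = 0.982.
Δf = 0.982 − 0.885 = +0.097, i.e. +10 pp.

+10 percentage points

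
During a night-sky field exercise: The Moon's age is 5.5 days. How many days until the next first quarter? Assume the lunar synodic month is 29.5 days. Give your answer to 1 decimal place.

1.9 days

First quarter is 0.25 of the way through the cycle: age 0.25 × 29.5 = 7.375 d.
That is 7.375 − 5.5 = 1.875 days ahead.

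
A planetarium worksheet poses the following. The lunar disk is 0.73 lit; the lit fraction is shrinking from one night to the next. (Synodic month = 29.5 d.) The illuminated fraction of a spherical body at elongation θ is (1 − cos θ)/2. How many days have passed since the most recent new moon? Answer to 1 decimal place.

From f = (1 − cos θ)/2: cos θ = 1 − 2×0.73 = -0.460; arccos → 117.4°.
A waning Moon lies in 180°–360°, so θ = 360° − 117.4° = 242.6°.
Age = 29.5 × 242.6°/360° ≈ 19.88 days.

19.9 days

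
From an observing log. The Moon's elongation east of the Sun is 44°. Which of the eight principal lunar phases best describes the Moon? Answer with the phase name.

44° lies in the waxing crescent sector of the 8-phase cycle.

waxing crescent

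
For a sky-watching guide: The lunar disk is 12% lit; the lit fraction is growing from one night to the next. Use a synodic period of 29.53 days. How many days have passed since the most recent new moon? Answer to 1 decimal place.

3.3 days

From f = (1 − cos θ)/2: cos θ = 1 − 2×0.12 = 0.760; arccos → 40.5°.
Waxing ⇒ before full, so θ = 40.5°.
At 360°/29.53 d per day, 40.5° corresponds to 3.33 days.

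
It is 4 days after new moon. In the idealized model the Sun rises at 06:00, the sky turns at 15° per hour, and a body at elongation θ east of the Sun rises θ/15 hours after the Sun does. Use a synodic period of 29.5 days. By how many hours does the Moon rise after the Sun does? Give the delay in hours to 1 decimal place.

Elongation θ = 360° × 4/29.5 ≈ 48.8°.
Delay after the Sun = 48.8° / (15°/h) ≈ 3.25 h.
So the Moon rises 3.25 h after the Sun.

3.3 h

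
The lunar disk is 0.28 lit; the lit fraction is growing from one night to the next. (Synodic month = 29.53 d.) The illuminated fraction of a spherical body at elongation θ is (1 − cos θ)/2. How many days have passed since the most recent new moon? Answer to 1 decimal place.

5.2 days

cos θ = 1 − 2f = 0.440, giving a principal value of 63.9°.
Before full moon the principal value applies: θ = 63.9°.
That fraction of the synodic month is 63.9/360 × 29.53 d ≈ 5.24 d.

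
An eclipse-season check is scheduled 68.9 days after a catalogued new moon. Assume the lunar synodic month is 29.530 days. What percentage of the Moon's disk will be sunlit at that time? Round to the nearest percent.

68.9 d spans 2 complete synodic months (2 × 29.530 = 59.06 d) plus 9.84 d.
Elongation θ = 360° × 9.84/29.530 ≈ 120.0°.
Illuminated fraction = (1 − cos 120.0°)/2 = (1 − (-0.499))/2 ≈ 0.750, so 75%.

75%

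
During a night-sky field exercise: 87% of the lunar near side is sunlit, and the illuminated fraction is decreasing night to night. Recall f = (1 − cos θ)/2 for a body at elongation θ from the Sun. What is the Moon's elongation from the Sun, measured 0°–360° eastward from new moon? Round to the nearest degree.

222°

From f = (1 − cos θ)/2: cos θ = 1 − 2×0.87 = -0.740; arccos → 137.7°.
Waning ⇒ past full, so θ = 360° − 137.7° = 222.3°.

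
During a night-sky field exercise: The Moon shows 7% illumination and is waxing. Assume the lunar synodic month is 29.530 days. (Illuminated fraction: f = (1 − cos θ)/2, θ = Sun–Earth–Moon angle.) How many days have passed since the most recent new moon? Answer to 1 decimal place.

From f = (1 − cos θ)/2: cos θ = 1 − 2×0.07 = 0.860; arccos → 30.7°.
Before full moon the principal value applies: θ = 30.7°.
Age = 29.530 × 30.7°/360° ≈ 2.52 days.

2.5 days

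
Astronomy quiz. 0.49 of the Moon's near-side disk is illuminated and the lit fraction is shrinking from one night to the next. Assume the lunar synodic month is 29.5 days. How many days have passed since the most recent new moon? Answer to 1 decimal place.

22.2 days

From f = (1 − cos θ)/2: cos θ = 1 − 2×0.49 = 0.020; arccos → 88.9°.
A waning Moon lies in 180°–360°, so θ = 360° − 88.9° = 271.1°.
That fraction of the synodic month is 271.1/360 × 29.5 d ≈ 22.22 d.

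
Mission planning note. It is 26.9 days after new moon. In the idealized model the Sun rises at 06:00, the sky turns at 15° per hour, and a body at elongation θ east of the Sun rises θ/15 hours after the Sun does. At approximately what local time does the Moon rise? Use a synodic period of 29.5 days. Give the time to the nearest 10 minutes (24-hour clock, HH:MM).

03:50

Phase angle: θ = 360°·(26.9 d)/(29.5 d) = 328.3°.
At 15° of sky rotation per hour, 328.3° corresponds to a 21.88 h lag.
06:00 + 21.885 h ≈ 03:53 → 03:50 to the nearest ten minutes.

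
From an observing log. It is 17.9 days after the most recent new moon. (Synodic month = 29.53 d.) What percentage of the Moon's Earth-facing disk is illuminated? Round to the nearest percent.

Elongation θ = 360° × 17.9/29.53 ≈ 218.2°.
Illuminated fraction = (1 − cos 218.2°)/2 = (1 − (-0.786))/2 ≈ 0.893, so 89%.

89%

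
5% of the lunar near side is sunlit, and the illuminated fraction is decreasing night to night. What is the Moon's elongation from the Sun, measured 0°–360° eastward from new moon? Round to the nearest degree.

Invert f = (1 − cos θ)/2 to get cos θ = 1 − 2(0.05) = 0.900, hence θ₀ = arccos 0.900 = 25.8°.
A waning Moon lies in 180°–360°, so θ = 360° − 25.8° = 334.2°.

334°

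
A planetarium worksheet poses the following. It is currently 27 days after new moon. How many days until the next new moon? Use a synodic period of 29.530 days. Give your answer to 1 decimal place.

The next new moon completes the synodic month: 29.530 − 27 = 2.530 days.

2.5 days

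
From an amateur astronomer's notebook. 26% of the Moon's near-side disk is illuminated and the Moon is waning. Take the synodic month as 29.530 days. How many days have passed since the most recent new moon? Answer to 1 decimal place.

24.5 days

Invert f = (1 − cos θ)/2 to get cos θ = 1 − 2(0.26) = 0.480, hence θ₀ = arccos 0.480 = 61.3°.
A waning Moon lies in 180°–360°, so θ = 360° − 61.3° = 298.7°.
Age = 29.530 × 298.7°/360° ≈ 24.50 days.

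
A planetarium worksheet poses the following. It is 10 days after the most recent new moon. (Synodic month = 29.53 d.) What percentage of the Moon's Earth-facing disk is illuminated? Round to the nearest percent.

76%

The Moon has covered 10/29.53 of its cycle, so θ ≈ 360° × 10/29.53 = 121.9°.
cos 121.9° = (-0.529), so f = (1 − (-0.529))/2 = 0.764, so 76%.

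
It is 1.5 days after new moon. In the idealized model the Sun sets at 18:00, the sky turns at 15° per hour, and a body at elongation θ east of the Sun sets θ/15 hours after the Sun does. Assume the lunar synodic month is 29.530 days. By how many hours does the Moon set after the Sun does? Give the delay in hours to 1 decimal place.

Phase angle: θ = 360°·(1.5 d)/(29.530 d) = 18.3°.
At 15° of sky rotation per hour, 18.3° corresponds to a 1.22 h lag.
So the Moon sets 1.22 h after the Sun.

1.2 h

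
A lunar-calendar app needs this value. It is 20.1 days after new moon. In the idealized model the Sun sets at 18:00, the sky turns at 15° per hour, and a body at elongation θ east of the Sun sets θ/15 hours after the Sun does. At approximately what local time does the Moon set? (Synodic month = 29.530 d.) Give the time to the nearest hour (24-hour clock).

Phase angle: θ = 360°·(20.1 d)/(29.530 d) = 245.0°.
Delay after the Sun = 245.0° / (15°/h) ≈ 16.34 h.
18:00 + 16.34 h ≈ 10:20 → 10:00 to the nearest hour.

10:00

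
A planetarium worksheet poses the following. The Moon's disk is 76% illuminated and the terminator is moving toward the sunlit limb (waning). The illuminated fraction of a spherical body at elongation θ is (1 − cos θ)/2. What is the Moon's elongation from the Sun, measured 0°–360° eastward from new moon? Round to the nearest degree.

239°

From f = (1 − cos θ)/2: cos θ = 1 − 2×0.76 = -0.520; arccos → 121.3°.
Since the Moon is past full (waning), take the reflex angle: θ = 360° − 121.3° = 238.7°.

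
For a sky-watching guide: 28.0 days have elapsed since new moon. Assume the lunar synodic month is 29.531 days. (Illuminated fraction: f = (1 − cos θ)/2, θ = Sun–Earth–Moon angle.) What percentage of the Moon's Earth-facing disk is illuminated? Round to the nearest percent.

3%

Elongation θ = 360° × 28.0/29.531 ≈ 341.3°.
With cos θ = 0.947, the lit fraction is (1 − 0.947)/2 ≈ 0.026, so 3%.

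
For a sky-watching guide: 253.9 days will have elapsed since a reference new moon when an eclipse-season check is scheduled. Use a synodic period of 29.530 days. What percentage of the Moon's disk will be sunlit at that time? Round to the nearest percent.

253.9/29.530 = 8.598 lunations, so 8 complete cycles and 17.66 d into the next.
The Moon has covered 17.66/29.530 of its cycle, so θ ≈ 360° × 17.66/29.530 = 215.3°.
cos 215.3° = (-0.816), so f = (1 − (-0.816))/2 = 0.908, so 91%.

91%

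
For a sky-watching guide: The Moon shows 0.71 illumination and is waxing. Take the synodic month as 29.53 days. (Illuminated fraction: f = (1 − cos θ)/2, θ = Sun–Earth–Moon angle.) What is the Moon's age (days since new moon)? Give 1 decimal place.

9.4 days

From f = (1 − cos θ)/2: cos θ = 1 − 2×0.71 = -0.420; arccos → 114.8°.
The Moon is waxing (0°–180°), so θ = 114.8° directly.
At 360°/29.53 d per day, 114.8° corresponds to 9.42 days.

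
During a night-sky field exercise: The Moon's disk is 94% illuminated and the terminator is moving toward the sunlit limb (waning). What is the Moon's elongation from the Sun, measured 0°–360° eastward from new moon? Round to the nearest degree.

cos θ = 1 − 2f = -0.880, giving a principal value of 151.6°.
Since the Moon is past full (waning), take the reflex angle: θ = 360° − 151.6° = 208.4°.

208°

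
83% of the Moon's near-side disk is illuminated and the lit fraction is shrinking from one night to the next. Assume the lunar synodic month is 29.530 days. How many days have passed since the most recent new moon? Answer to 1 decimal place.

Invert f = (1 − cos θ)/2 to get cos θ = 1 − 2(0.83) = -0.660, hence θ₀ = arccos -0.660 = 131.3°.
Since the Moon is past full (waning), take the reflex angle: θ = 360° − 131.3° = 228.7°.
At 360°/29.530 d per day, 228.7° corresponds to 18.76 days.

18.8 days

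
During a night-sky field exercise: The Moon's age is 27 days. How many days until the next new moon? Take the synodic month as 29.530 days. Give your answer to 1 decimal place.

2.5 days

The next new moon completes the synodic month: 29.530 − 27 = 2.530 days.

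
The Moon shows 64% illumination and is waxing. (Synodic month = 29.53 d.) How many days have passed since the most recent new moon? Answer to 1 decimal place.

cos θ = 1 − 2f = -0.280, giving a principal value of 106.3°.
Before full moon the principal value applies: θ = 106.3°.
That fraction of the synodic month is 106.3/360 × 29.53 d ≈ 8.72 d.

8.7 days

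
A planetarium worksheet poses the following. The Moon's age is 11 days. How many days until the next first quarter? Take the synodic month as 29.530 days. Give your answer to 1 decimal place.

First quarter is 0.25 of the way through the cycle: age 0.25 × 29.530 = 7.383 d.
Already past this cycle's first quarter; the next is at 7.383 + 29.530 = 36.913 d, so 36.913 − 11 = 25.913 days.

25.9 days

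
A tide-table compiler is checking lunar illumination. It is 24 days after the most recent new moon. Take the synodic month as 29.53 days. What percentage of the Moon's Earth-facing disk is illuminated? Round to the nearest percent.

The Moon has covered 24/29.53 of its cycle, so θ ≈ 360° × 24/29.53 = 292.6°.
With cos θ = 0.384, the lit fraction is (1 − 0.384)/2 ≈ 0.308, so 31%.

31%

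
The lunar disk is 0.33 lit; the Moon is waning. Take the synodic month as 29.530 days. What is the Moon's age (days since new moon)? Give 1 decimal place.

23.8 days

Invert f = (1 − cos θ)/2 to get cos θ = 1 − 2(0.33) = 0.340, hence θ₀ = arccos 0.340 = 70.1°.
Since the Moon is past full (waning), take the reflex angle: θ = 360° − 70.1° = 289.9°.
At 360°/29.530 d per day, 289.9° corresponds to 23.78 days.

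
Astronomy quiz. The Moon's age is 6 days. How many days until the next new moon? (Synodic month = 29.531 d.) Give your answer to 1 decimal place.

One full lunation from the last new moon is 29.531 d; remaining = 29.531 − 6 = 23.531 d.

23.5 days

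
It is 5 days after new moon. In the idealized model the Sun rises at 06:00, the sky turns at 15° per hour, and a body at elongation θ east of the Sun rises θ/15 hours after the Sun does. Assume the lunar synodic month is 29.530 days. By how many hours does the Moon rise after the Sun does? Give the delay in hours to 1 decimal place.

The Moon has covered 5/29.530 of its cycle, so θ ≈ 360° × 5/29.530 = 61.0°.
Delay after the Sun = 61.0° / (15°/h) ≈ 4.06 h.
So the Moon rises 4.06 h after the Sun.

4.1 h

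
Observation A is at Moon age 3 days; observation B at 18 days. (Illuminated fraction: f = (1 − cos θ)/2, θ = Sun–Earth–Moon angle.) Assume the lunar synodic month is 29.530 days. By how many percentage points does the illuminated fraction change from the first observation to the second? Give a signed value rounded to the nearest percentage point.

+79 pp

θ₁ = 360° × 3/29.530 = 36.6°, f₁ = (1 − cos θ₁)/2 = 0.098.
θ₂ = 360° × 18/29.530 = 219.4°, f₂ = (1 − cos θ₂)/2 = 0.886.
Change = f₂ − f₁ = +0.788 → +79 percentage points.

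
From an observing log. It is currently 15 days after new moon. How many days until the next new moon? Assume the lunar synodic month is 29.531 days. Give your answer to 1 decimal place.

One full lunation from the last new moon is 29.531 d; remaining = 29.531 − 15 = 14.531 d.

14.5 days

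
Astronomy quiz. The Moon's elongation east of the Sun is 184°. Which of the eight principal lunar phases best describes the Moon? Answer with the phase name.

The full moon sector spans roughly 158°–202°; 184° falls inside it.

full moon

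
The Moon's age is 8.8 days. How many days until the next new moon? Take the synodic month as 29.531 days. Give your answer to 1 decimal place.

The next new moon completes the synodic month: 29.531 − 8.8 = 20.731 days.

20.7 days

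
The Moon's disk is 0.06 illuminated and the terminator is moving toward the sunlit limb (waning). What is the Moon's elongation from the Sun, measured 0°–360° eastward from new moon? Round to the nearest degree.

332°

cos θ = 1 − 2f = 0.880, giving a principal value of 28.4°.
Waning ⇒ past full, so θ = 360° − 28.4° = 331.6°.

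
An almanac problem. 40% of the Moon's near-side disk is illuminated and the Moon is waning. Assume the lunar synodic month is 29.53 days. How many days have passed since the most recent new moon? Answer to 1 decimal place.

23.1 days

cos θ = 1 − 2f = 0.200, giving a principal value of 78.5°.
Since the Moon is past full (waning), take the reflex angle: θ = 360° − 78.5° = 281.5°.
At 360°/29.53 d per day, 281.5° corresponds to 23.09 days.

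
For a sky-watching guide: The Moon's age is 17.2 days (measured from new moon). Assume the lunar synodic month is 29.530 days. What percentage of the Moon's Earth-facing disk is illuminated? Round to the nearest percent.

93%

The Moon has covered 17.2/29.530 of its cycle, so θ ≈ 360° × 17.2/29.530 = 209.7°.
cos 209.7° = (-0.869), so f = (1 − (-0.869))/2 = 0.934, so 93%.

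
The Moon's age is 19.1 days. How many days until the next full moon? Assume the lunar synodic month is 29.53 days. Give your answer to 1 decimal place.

25.2 days

Full moon occurs at elongation 180°, i.e. at age 29.53 × 180/360 = 14.765 d.
This lunation's full moon (14.765 d) has passed, so add one period: 44.295 − 19.1 = 25.195 days.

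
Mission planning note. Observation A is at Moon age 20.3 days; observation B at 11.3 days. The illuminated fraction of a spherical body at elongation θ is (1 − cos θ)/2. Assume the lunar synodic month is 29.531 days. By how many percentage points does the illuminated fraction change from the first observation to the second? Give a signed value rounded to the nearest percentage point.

+18 pp

First observation: θ = 360°·20.3/29.531 = 247.5°, so f = 0.692.
Second observation: θ = 137.8°, f = 0.870.
Δf = 0.870 − 0.692 = +0.179, i.e. +18 pp.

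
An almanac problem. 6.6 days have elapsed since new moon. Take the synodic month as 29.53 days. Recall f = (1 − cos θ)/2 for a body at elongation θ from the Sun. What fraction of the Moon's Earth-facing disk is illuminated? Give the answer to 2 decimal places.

0.42

Phase angle: θ = 360°·(6.6 d)/(29.53 d) = 80.5°.
Illuminated fraction = (1 − cos 80.5°)/2 = (1 − 0.166)/2 ≈ 0.417.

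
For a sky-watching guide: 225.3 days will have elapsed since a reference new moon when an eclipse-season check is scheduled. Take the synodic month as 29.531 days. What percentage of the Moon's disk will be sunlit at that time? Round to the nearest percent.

84%

225.3 d spans 7 complete synodic months (7 × 29.531 = 206.72 d) plus 18.58 d.
Phase angle: θ = 360°·(18.58 d)/(29.531 d) = 226.5°.
cos 226.5° = (-0.688), so f = (1 − (-0.688))/2 = 0.844, so 84%.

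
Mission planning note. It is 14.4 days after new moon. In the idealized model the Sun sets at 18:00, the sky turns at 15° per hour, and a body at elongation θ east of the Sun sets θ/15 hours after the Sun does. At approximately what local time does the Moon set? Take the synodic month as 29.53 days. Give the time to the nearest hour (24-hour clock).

Phase angle: θ = 360°·(14.4 d)/(29.53 d) = 175.6°.
The Moon trails the Sun by θ/15 = 175.6/15 ≈ 11.70 hours.
18:00 + 11.70 h ≈ 05:42 → 06:00 to the nearest hour.

06:00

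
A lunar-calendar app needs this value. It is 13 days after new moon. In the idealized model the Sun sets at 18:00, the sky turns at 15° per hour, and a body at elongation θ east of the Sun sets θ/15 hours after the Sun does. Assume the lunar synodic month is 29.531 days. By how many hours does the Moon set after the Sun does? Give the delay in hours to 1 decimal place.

10.6 h

Phase angle: θ = 360°·(13 d)/(29.531 d) = 158.5°.
At 15° of sky rotation per hour, 158.5° corresponds to a 10.57 h lag.
So the Moon sets 10.57 h after the Sun.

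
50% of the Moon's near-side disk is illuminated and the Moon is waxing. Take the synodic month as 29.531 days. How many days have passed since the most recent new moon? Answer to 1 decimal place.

cos θ = 1 − 2f = 0.000, giving a principal value of 90.0°.
Before full moon the principal value applies: θ = 90.0°.
At 360°/29.531 d per day, 90.0° corresponds to 7.38 days.

7.4 days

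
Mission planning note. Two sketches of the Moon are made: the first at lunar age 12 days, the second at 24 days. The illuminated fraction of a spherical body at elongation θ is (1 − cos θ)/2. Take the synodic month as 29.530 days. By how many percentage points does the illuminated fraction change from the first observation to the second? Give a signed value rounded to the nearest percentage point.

-61 pp

θ₁ = 360° × 12/29.530 = 146.3°, f₁ = (1 − cos θ₁)/2 = 0.916.
θ₂ = 360° × 24/29.530 = 292.6°, f₂ = (1 − cos θ₂)/2 = 0.308.
Change = f₂ − f₁ = -0.608 → -61 percentage points.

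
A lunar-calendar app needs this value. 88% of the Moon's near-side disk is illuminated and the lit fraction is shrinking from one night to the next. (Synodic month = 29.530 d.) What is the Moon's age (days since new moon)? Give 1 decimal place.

From f = (1 − cos θ)/2: cos θ = 1 − 2×0.88 = -0.760; arccos → 139.5°.
Waning ⇒ past full, so θ = 360° − 139.5° = 220.5°.
At 360°/29.530 d per day, 220.5° corresponds to 18.09 days.

18.1 days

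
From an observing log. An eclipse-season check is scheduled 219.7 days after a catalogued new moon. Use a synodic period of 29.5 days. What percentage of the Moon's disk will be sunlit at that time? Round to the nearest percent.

219.7/29.5 = 7.447 lunations, so 7 complete cycles and 13.20 d into the next.
Elongation θ = 360° × 13.20/29.5 ≈ 161.1°.
With cos θ = (-0.946), the lit fraction is (1 − (-0.946))/2 ≈ 0.973, so 97%.

97%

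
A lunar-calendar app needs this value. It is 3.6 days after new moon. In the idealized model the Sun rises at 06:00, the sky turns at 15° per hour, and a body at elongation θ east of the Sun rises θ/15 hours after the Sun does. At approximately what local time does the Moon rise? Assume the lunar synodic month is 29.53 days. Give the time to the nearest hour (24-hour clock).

09:00

Phase angle: θ = 360°·(3.6 d)/(29.53 d) = 43.9°.
At 15° of sky rotation per hour, 43.9° corresponds to a 2.93 h lag.
06:00 + 2.93 h ≈ 08:56 → 09:00 to the nearest hour.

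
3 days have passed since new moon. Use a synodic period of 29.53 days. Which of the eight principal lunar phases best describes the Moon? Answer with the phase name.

At 3/29.53 of the cycle, θ ≈ 37° — the waxing crescent range.

waxing crescent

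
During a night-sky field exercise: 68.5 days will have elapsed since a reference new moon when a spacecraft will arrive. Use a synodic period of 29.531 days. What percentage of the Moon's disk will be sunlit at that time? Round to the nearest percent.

Reduce mod P: 68.5 − 2×29.531 = 9.44 d into the current lunation.
Phase angle: θ = 360°·(9.44 d)/(29.531 d) = 115.1°.
With cos θ = (-0.423), the lit fraction is (1 − (-0.423))/2 ≈ 0.712, so 71%.

71%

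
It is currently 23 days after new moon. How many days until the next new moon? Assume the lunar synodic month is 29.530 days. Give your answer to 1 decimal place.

6.5 days

The next new moon completes the synodic month: 29.530 − 23 = 6.530 days.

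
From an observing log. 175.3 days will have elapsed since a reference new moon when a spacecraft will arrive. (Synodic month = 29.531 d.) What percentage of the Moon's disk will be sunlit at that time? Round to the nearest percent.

175.3 d spans 5 complete synodic months (5 × 29.531 = 147.66 d) plus 27.65 d.
The Moon has covered 27.65/29.531 of its cycle, so θ ≈ 360° × 27.65/29.531 = 337.0°.
cos 337.0° = 0.921, so f = (1 − 0.921)/2 = 0.040, so 4%.

4%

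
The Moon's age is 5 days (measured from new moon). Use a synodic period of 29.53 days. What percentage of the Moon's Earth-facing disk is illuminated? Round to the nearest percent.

Elongation θ = 360° × 5/29.53 ≈ 61.0°.
Illuminated fraction = (1 − cos 61.0°)/2 = (1 − 0.485)/2 ≈ 0.257, so 26%.

26%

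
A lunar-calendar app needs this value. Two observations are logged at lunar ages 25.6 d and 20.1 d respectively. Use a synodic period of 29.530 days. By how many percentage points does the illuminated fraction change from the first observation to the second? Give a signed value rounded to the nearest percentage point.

+55 percentage points

First observation: θ = 360°·25.6/29.530 = 312.1°, so f = 0.165.
Second observation: θ = 245.0°, f = 0.711.
Δf = 0.711 − 0.165 = +0.546, i.e. +55 pp.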